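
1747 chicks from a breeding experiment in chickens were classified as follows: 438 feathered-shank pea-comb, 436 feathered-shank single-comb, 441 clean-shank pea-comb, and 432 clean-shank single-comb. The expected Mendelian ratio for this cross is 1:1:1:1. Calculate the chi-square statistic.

The 1:1:1:1 ratio has 4 parts, so with N = 1747 the expected counts are:
  feathered-shank pea-comb: 1747 × 1/4 = 436.75
  feathered-shank single-comb: 1747 × 1/4 = 436.75
  clean-shank pea-comb: 1747 × 1/4 = 436.75
  clean-shank single-comb: 1747 × 1/4 = 436.75
χ² = Σ (O − E)² / E
  feathered-shank pea-comb: (438 − 436.75)² / 436.75 = 0.0036
  feathered-shank single-comb: (436 − 436.75)² / 436.75 = 0.0013
  clean-shank pea-comb: (441 − 436.75)² / 436.75 = 0.0414
  clean-shank single-comb: (432 − 436.75)² / 436.75 = 0.0517
χ² = 0.0036 + 0.0013 + 0.0414 + 0.0517 = 0.098

0.098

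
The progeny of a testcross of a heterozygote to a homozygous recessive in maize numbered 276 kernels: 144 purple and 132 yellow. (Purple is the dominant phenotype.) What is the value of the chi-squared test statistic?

0.522

A testcross of a heterozygote (Aa × aa) gives a 1:1 phenotypic ratio.
Under the 1:1 hypothesis (Σ ratio = 2, N = 276):
  purple: 276 × 1/2 = 138
  yellow: 276 × 1/2 = 138
χ² = Σ (O − E)² / E
  purple: (144 − 138)² / 138 = 0.2609
  yellow: (132 − 138)² / 138 = 0.2609
χ² = 0.2609 + 0.2609 = 0.5218 ≈ 0.522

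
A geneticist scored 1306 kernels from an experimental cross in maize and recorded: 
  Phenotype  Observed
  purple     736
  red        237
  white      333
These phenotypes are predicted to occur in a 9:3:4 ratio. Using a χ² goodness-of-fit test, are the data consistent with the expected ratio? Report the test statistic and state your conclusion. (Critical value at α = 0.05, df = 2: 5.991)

Under the 9:3:4 hypothesis (Σ ratio = 16, N = 1306):
  purple: 1306 × 9/16 = 734.625
  red: 1306 × 3/16 = 244.875
  white: 1306 × 4/16 = 326.5
χ² = Σ (O − E)² / E
  purple: (736 − 734.625)² / 734.625 = 0.0026
  red: (237 − 244.875)² / 244.875 = 0.2533
  white: (333 − 326.5)² / 326.5 = 0.1294
χ² = 0.0026 + 0.2533 + 0.1294 = 0.3853 ≈ 0.385
Degrees of freedom = 3 − 1 = 2; critical value at α = 0.05 is 5.991.
Since 0.385 < 5.991, we fail to reject the null hypothesis — the data are consistent with the 9:3:4 ratio.

0.385; consistent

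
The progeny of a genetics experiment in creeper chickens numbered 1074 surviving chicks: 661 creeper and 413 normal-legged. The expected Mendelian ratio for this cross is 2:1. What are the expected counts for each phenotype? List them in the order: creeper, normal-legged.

Total ratio parts = 3. Expected numbers out of 1074:
  creeper: 1074 × 2/3 = 716
  normal-legged: 1074 × 1/3 = 358

716, 358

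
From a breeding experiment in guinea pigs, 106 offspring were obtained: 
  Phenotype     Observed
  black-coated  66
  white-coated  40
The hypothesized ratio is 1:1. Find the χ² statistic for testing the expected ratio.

6.377

Expected counts for N = 106 under a 1:1 ratio (total parts = 2):
  black-coated: 106 × 1/2 = 53
  white-coated: 106 × 1/2 = 53
χ² = Σ (O − E)² / E
  black-coated: (66 − 53)² / 53 = 3.1887
  white-coated: (40 − 53)² / 53 = 3.1887
χ² = 3.1887 + 3.1887 = 6.3774 ≈ 6.377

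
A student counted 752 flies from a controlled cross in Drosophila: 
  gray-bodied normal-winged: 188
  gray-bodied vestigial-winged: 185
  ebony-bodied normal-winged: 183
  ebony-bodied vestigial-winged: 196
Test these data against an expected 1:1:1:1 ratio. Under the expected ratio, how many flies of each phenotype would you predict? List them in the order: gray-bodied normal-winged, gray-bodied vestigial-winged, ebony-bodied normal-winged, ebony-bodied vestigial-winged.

Under the 1:1:1:1 hypothesis (Σ ratio = 4, N = 752):
  gray-bodied normal-winged: 752 × 1/4 = 188
  gray-bodied vestigial-winged: 752 × 1/4 = 188
  ebony-bodied normal-winged: 752 × 1/4 = 188
  ebony-bodied vestigial-winged: 752 × 1/4 = 188

188, 188, 188, 188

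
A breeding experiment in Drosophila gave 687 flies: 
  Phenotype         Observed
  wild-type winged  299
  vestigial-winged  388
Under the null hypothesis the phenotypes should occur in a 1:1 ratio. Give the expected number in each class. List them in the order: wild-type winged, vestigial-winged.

Expected counts for N = 687 under a 1:1 ratio (total parts = 2):
  wild-type winged: 687 × 1/2 = 343.5
  vestigial-winged: 687 × 1/2 = 343.5

343.5, 343.5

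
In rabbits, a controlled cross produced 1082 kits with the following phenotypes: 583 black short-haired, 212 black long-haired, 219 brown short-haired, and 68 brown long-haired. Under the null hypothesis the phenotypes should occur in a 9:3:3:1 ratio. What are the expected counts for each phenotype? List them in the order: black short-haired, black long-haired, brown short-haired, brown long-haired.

The 9:3:3:1 ratio has 16 parts, so with N = 1082 the expected counts are:
  black short-haired: 1082 × 9/16 = 608.625
  black long-haired: 1082 × 3/16 = 202.875
  brown short-haired: 1082 × 3/16 = 202.875
  brown long-haired: 1082 × 1/16 = 67.625

608.625, 202.875, 202.875, 67.625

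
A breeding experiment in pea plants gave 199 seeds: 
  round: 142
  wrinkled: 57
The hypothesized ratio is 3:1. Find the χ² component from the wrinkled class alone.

Under the 3:1 hypothesis (Σ ratio = 4, N = 199):
  round: 199 × 3/4 = 149.25
  wrinkled: 199 × 1/4 = 49.75
Contribution of wrinkled: (57 − 49.75)² / 49.75 = 1.0565

1.057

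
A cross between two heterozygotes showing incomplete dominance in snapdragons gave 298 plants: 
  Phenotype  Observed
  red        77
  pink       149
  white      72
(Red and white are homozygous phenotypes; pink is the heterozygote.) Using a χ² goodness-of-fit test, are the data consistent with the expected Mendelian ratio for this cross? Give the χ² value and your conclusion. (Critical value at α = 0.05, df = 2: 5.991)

0.168; consistent

With incomplete dominance, a heterozygote × heterozygote cross gives a 1:2:1 phenotypic ratio.
The 1:2:1 ratio has 4 parts, so with N = 298 the expected counts are:
  red: 298 × 1/4 = 74.5
  pink: 298 × 2/4 = 149
  white: 298 × 1/4 = 74.5
χ² = Σ (O − E)² / E
  red: (77 − 74.5)² / 74.5 = 0.0839
  pink: (149 − 149)² / 149 = 0.0000
  white: (72 − 74.5)² / 74.5 = 0.0839
χ² = 0.0839 + 0.0000 + 0.0839 = 0.1678 ≈ 0.168
Degrees of freedom = 3 − 1 = 2; critical value at α = 0.05 is 5.991.
Since 0.168 < 5.991, we fail to reject the null hypothesis — the data are consistent with the 1:2:1 ratio.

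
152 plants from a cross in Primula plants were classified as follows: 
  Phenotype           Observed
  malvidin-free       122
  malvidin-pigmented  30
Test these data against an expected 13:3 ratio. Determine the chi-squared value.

0.097

Under the 13:3 hypothesis (Σ ratio = 16, N = 152):
  malvidin-free: 152 × 13/16 = 123.5
  malvidin-pigmented: 152 × 3/16 = 28.5
χ² = Σ (O − E)² / E
  malvidin-free: (122 − 123.5)² / 123.5 = 0.0182
  malvidin-pigmented: (30 − 28.5)² / 28.5 = 0.0789
χ² = 0.0182 + 0.0789 = 0.0971 ≈ 0.097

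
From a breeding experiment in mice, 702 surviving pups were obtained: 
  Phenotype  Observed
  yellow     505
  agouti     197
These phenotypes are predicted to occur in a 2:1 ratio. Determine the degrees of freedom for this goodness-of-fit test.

1

A goodness-of-fit test with 2 phenotype classes has df = 2 − 1 = 1.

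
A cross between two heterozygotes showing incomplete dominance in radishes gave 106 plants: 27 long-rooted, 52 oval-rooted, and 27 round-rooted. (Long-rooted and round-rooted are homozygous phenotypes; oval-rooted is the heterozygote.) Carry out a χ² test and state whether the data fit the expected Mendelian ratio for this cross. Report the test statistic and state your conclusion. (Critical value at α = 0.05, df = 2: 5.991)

With incomplete dominance, a heterozygote × heterozygote cross gives a 1:2:1 phenotypic ratio.
The 1:2:1 ratio has 4 parts, so with N = 106 the expected counts are:
  long-rooted: 106 × 1/4 = 26.5
  oval-rooted: 106 × 2/4 = 53
  round-rooted: 106 × 1/4 = 26.5
χ² = Σ (O − E)² / E
  long-rooted: (27 − 26.5)² / 26.5 = 0.0094
  oval-rooted: (52 − 53)² / 53 = 0.0189
  round-rooted: (27 − 26.5)² / 26.5 = 0.0094
χ² = 0.0094 + 0.0189 + 0.0094 = 0.0377 ≈ 0.038
Degrees of freedom = 3 − 1 = 2; critical value at α = 0.05 is 5.991.
Since 0.038 < 5.991, we fail to reject the null hypothesis — the data are consistent with the 1:2:1 ratio.

0.038; consistent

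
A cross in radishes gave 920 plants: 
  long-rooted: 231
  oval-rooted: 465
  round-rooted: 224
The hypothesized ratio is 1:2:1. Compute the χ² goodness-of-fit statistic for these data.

Under the 1:2:1 hypothesis (Σ ratio = 4, N = 920):
  long-rooted: 920 × 1/4 = 230
  oval-rooted: 920 × 2/4 = 460
  round-rooted: 920 × 1/4 = 230
χ² = Σ (O − E)² / E
  long-rooted: (231 − 230)² / 230 = 0.0043
  oval-rooted: (465 − 460)² / 460 = 0.0543
  round-rooted: (224 − 230)² / 230 = 0.1565
χ² = 0.0043 + 0.0543 + 0.1565 = 0.2151 ≈ 0.215

0.215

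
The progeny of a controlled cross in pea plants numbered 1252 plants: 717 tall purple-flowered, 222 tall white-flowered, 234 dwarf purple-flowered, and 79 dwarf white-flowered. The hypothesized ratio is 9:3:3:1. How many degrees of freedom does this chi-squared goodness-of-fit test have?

A goodness-of-fit test with 4 phenotype classes has df = 4 − 1 = 3.

3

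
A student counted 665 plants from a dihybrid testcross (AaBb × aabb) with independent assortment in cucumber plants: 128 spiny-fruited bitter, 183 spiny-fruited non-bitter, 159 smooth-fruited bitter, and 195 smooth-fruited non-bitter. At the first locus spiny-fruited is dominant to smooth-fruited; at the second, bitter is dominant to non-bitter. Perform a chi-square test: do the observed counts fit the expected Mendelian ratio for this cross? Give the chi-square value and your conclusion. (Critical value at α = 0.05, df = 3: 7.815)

15.776; not consistent

A dihybrid testcross with independent assortment gives a 1:1:1:1 ratio.
Under the 1:1:1:1 hypothesis (Σ ratio = 4, N = 665):
  spiny-fruited bitter: 665 × 1/4 = 166.25
  spiny-fruited non-bitter: 665 × 1/4 = 166.25
  smooth-fruited bitter: 665 × 1/4 = 166.25
  smooth-fruited non-bitter: 665 × 1/4 = 166.25
χ² = Σ (O − E)² / E
  spiny-fruited bitter: (128 − 166.25)² / 166.25 = 8.8004
  spiny-fruited non-bitter: (183 − 166.25)² / 166.25 = 1.6876
  smooth-fruited bitter: (159 − 166.25)² / 166.25 = 0.3162
  smooth-fruited non-bitter: (195 − 166.25)² / 166.25 = 4.9718
χ² = 8.8004 + 1.6876 + 0.3162 + 4.9718 = 15.776
Degrees of freedom = 4 − 1 = 3; critical value at α = 0.05 is 7.815.
Since 15.776 > 7.815, we reject the null hypothesis — the data do not fit the 1:1:1:1 ratio.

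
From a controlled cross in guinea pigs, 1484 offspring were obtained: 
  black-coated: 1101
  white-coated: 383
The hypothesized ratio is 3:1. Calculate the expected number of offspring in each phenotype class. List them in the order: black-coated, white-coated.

1113, 371

The 3:1 ratio has 4 parts, so with N = 1484 the expected counts are:
  black-coated: 1484 × 3/4 = 1113
  white-coated: 1484 × 1/4 = 371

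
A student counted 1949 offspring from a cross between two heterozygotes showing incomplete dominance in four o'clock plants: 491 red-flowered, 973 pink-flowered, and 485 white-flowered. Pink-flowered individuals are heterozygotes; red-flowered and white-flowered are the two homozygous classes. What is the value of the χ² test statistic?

With incomplete dominance, a heterozygote × heterozygote cross gives a 1:2:1 phenotypic ratio.
The 1:2:1 ratio has 4 parts, so with N = 1949 the expected counts are:
  red-flowered: 1949 × 1/4 = 487.25
  pink-flowered: 1949 × 2/4 = 974.5
  white-flowered: 1949 × 1/4 = 487.25
χ² = Σ (O − E)² / E
  red-flowered: (491 − 487.25)² / 487.25 = 0.0289
  pink-flowered: (973 − 974.5)² / 974.5 = 0.0023
  white-flowered: (485 − 487.25)² / 487.25 = 0.0104
χ² = 0.0289 + 0.0023 + 0.0104 = 0.0416 ≈ 0.042

0.042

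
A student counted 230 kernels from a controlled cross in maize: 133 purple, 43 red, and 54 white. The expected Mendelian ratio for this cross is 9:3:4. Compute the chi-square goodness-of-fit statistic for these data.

The 9:3:4 ratio has 16 parts, so with N = 230 the expected counts are:
  purple: 230 × 9/16 = 129.375
  red: 230 × 3/16 = 43.125
  white: 230 × 4/16 = 57.5
χ² = Σ (O − E)² / E
  purple: (133 − 129.375)² / 129.375 = 0.1016
  red: (43 − 43.125)² / 43.125 = 0.0004
  white: (54 − 57.5)² / 57.5 = 0.2130
χ² = 0.1016 + 0.0004 + 0.2130 = 0.315

0.315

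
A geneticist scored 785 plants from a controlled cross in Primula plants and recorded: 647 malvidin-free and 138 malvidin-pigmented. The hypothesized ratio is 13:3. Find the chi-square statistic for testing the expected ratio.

0.706

The 13:3 ratio has 16 parts, so with N = 785 the expected counts are:
  malvidin-free: 785 × 13/16 = 637.8125
  malvidin-pigmented: 785 × 3/16 = 147.1875
χ² = Σ (O − E)² / E
  malvidin-free: (647 − 637.8125)² / 637.8125 = 0.1323
  malvidin-pigmented: (138 − 147.1875)² / 147.1875 = 0.5735
χ² = 0.1323 + 0.5735 = 0.7058 ≈ 0.706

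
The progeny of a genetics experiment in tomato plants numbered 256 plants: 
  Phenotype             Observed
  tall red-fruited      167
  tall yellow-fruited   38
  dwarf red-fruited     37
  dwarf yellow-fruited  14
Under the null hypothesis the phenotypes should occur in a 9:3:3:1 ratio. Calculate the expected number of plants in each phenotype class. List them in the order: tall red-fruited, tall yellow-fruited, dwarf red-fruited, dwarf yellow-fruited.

Under the 9:3:3:1 hypothesis (Σ ratio = 16, N = 256):
  tall red-fruited: 256 × 9/16 = 144
  tall yellow-fruited: 256 × 3/16 = 48
  dwarf red-fruited: 256 × 3/16 = 48
  dwarf yellow-fruited: 256 × 1/16 = 16

144, 48, 48, 16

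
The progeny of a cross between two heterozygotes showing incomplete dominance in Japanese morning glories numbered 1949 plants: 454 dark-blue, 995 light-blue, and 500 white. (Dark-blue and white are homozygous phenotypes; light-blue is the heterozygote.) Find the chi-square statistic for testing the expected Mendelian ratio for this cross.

With incomplete dominance, a heterozygote × heterozygote cross gives a 1:2:1 phenotypic ratio.
Under the 1:2:1 hypothesis (Σ ratio = 4, N = 1949):
  dark-blue: 1949 × 1/4 = 487.25
  light-blue: 1949 × 2/4 = 974.5
  white: 1949 × 1/4 = 487.25
χ² = Σ (O − E)² / E
  dark-blue: (454 − 487.25)² / 487.25 = 2.2690
  light-blue: (995 − 974.5)² / 974.5 = 0.4312
  white: (500 − 487.25)² / 487.25 = 0.3336
χ² = 2.2690 + 0.4312 + 0.3336 = 3.0338 ≈ 3.034

3.034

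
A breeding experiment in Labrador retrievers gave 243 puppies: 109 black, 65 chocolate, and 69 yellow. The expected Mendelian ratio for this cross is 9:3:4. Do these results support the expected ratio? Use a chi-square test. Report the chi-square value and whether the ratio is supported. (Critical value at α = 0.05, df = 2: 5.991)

15.021; not consistent

Expected counts for N = 243 under a 9:3:4 ratio (total parts = 16):
  black: 243 × 9/16 = 136.6875
  chocolate: 243 × 3/16 = 45.5625
  yellow: 243 × 4/16 = 60.75
χ² = Σ (O − E)² / E
  black: (109 − 136.6875)² / 136.6875 = 5.6084
  chocolate: (65 − 45.5625)² / 45.5625 = 8.2923
  yellow: (69 − 60.75)² / 60.75 = 1.1204
χ² = 5.6084 + 8.2923 + 1.1204 = 15.0211 ≈ 15.021
Degrees of freedom = 3 − 1 = 2; critical value at α = 0.05 is 5.991.
Since 15.021 > 5.991, we reject the null hypothesis — the data do not fit the 9:3:4 ratio.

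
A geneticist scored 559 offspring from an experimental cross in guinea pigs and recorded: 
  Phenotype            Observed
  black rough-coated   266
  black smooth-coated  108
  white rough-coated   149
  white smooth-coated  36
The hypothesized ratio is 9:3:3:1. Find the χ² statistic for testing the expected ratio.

Total ratio parts = 16. Expected numbers out of 559:
  black rough-coated: 559 × 9/16 = 314.4375
  black smooth-coated: 559 × 3/16 = 104.8125
  white rough-coated: 559 × 3/16 = 104.8125
  white smooth-coated: 559 × 1/16 = 34.9375
χ² = Σ (O − E)² / E
  black rough-coated: (266 − 314.4375)² / 314.4375 = 7.4616
  black smooth-coated: (108 − 104.8125)² / 104.8125 = 0.0969
  white rough-coated: (149 − 104.8125)² / 104.8125 = 18.6288
  white smooth-coated: (36 − 34.9375)² / 34.9375 = 0.0323
χ² = 7.4616 + 0.0969 + 18.6288 + 0.0323 = 26.2196 ≈ 26.220

26.220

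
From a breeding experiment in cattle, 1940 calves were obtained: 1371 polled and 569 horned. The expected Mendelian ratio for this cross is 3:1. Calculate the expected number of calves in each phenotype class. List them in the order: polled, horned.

1455, 485

Under the 3:1 hypothesis (Σ ratio = 4, N = 1940):
  polled: 1940 × 3/4 = 1455
  horned: 1940 × 1/4 = 485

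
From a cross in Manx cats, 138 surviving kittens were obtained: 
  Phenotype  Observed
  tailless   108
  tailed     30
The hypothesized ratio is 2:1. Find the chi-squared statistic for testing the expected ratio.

Expected counts for N = 138 under a 2:1 ratio (total parts = 3):
  tailless: 138 × 2/3 = 92
  tailed: 138 × 1/3 = 46
χ² = Σ (O − E)² / E
  tailless: (108 − 92)² / 92 = 2.7826
  tailed: (30 − 46)² / 46 = 5.5652
χ² = 2.7826 + 5.5652 = 8.3478 ≈ 8.348

8.348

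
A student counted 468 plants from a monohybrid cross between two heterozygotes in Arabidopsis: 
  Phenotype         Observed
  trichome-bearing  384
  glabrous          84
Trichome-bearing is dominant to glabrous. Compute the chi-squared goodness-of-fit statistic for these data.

For a monohybrid cross between heterozygotes with complete dominance, the expected phenotypic ratio is 3:1.
The 3:1 ratio has 4 parts, so with N = 468 the expected counts are:
  trichome-bearing: 468 × 3/4 = 351
  glabrous: 468 × 1/4 = 117
χ² = Σ (O − E)² / E
  trichome-bearing: (384 − 351)² / 351 = 3.1026
  glabrous: (84 − 117)² / 117 = 9.3077
χ² = 3.1026 + 9.3077 = 12.4103 ≈ 12.410

12.410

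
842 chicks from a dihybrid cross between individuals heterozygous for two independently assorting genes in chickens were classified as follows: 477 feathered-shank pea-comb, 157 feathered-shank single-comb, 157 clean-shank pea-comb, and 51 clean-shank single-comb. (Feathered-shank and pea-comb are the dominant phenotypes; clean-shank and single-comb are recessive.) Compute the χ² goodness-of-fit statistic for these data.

A dihybrid F₂ with independent assortment and complete dominance at both loci gives a 9:3:3:1 phenotypic ratio.
Total ratio parts = 16. Expected numbers out of 842:
  feathered-shank pea-comb: 842 × 9/16 = 473.625
  feathered-shank single-comb: 842 × 3/16 = 157.875
  clean-shank pea-comb: 842 × 3/16 = 157.875
  clean-shank single-comb: 842 × 1/16 = 52.625
χ² = Σ (O − E)² / E
  feathered-shank pea-comb: (477 − 473.625)² / 473.625 = 0.0240
  feathered-shank single-comb: (157 − 157.875)² / 157.875 = 0.0048
  clean-shank pea-comb: (157 − 157.875)² / 157.875 = 0.0048
  clean-shank single-comb: (51 − 52.625)² / 52.625 = 0.0502
χ² = 0.0240 + 0.0048 + 0.0048 + 0.0502 = 0.0838 ≈ 0.084

0.084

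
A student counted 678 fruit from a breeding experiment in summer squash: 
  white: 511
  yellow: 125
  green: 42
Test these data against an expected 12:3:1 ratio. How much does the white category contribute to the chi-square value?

0.012

Expected counts for N = 678 under a 12:3:1 ratio (total parts = 16):
  white: 678 × 12/16 = 508.5
  yellow: 678 × 3/16 = 127.125
  green: 678 × 1/16 = 42.375
Contribution of white: (511 − 508.5)² / 508.5 = 0.0123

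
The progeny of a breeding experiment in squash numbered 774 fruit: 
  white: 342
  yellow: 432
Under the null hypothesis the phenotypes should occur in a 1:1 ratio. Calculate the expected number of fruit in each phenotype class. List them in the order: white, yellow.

387, 387

Expected counts for N = 774 under a 1:1 ratio (total parts = 2):
  white: 774 × 1/2 = 387
  yellow: 774 × 1/2 = 387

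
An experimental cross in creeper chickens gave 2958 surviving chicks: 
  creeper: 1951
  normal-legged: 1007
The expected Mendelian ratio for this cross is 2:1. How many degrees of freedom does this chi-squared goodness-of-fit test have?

1

A goodness-of-fit test with 2 phenotype classes has df = 2 − 1 = 1.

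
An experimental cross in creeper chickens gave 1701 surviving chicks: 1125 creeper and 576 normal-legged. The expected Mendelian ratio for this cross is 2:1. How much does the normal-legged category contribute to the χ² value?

The 2:1 ratio has 3 parts, so with N = 1701 the expected counts are:
  creeper: 1701 × 2/3 = 1134
  normal-legged: 1701 × 1/3 = 567
Contribution of normal-legged: (576 − 567)² / 567 = 0.1429

0.143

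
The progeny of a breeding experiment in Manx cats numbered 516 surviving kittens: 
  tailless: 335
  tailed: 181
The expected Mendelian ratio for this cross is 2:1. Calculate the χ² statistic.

0.706

Under the 2:1 hypothesis (Σ ratio = 3, N = 516):
  tailless: 516 × 2/3 = 344
  tailed: 516 × 1/3 = 172
χ² = Σ (O − E)² / E
  tailless: (335 − 344)² / 344 = 0.2355
  tailed: (181 − 172)² / 172 = 0.4709
χ² = 0.2355 + 0.4709 = 0.7064 ≈ 0.706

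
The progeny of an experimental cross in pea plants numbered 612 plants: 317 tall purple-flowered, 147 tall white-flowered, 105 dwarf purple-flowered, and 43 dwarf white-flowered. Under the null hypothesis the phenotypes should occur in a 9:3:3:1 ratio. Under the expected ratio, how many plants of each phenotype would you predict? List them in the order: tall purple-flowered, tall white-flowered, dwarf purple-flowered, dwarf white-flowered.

344.25, 114.75, 114.75, 38.25

Total ratio parts = 16. Expected numbers out of 612:
  tall purple-flowered: 612 × 9/16 = 344.25
  tall white-flowered: 612 × 3/16 = 114.75
  dwarf purple-flowered: 612 × 3/16 = 114.75
  dwarf white-flowered: 612 × 1/16 = 38.25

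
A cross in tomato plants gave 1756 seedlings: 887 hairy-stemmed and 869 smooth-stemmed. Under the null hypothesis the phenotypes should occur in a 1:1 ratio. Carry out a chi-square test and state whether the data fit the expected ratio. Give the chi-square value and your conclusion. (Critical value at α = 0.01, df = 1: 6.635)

Expected counts for N = 1756 under a 1:1 ratio (total parts = 2):
  hairy-stemmed: 1756 × 1/2 = 878
  smooth-stemmed: 1756 × 1/2 = 878
χ² = Σ (O − E)² / E
  hairy-stemmed: (887 − 878)² / 878 = 0.0923
  smooth-stemmed: (869 − 878)² / 878 = 0.0923
χ² = 0.0923 + 0.0923 = 0.1846 ≈ 0.185
Degrees of freedom = 2 − 1 = 1; critical value at α = 0.01 is 6.635.
Since 0.185 < 6.635, we fail to reject the null hypothesis — the data are consistent with the 1:1 ratio.

0.185; consistent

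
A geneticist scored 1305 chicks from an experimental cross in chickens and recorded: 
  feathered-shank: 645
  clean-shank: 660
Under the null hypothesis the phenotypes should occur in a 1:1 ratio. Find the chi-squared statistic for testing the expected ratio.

0.172

Expected counts for N = 1305 under a 1:1 ratio (total parts = 2):
  feathered-shank: 1305 × 1/2 = 652.5
  clean-shank: 1305 × 1/2 = 652.5
χ² = Σ (O − E)² / E
  feathered-shank: (645 − 652.5)² / 652.5 = 0.0862
  clean-shank: (660 − 652.5)² / 652.5 = 0.0862
χ² = 0.0862 + 0.0862 = 0.1724 ≈ 0.172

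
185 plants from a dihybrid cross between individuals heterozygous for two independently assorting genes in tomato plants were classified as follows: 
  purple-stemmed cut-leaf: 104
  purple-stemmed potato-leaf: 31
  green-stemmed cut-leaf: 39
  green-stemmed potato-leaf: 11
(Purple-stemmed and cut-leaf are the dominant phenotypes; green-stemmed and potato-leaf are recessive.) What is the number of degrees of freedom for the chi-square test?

3

A dihybrid F₂ with independent assortment and complete dominance at both loci gives a 9:3:3:1 phenotypic ratio.
A goodness-of-fit test with 4 phenotype classes has df = 4 − 1 = 3.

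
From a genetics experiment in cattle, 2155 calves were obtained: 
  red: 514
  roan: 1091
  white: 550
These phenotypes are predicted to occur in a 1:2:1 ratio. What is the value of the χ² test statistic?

1.541

Under the 1:2:1 hypothesis (Σ ratio = 4, N = 2155):
  red: 2155 × 1/4 = 538.75
  roan: 2155 × 2/4 = 1077.5
  white: 2155 × 1/4 = 538.75
χ² = Σ (O − E)² / E
  red: (514 − 538.75)² / 538.75 = 1.1370
  roan: (1091 − 1077.5)² / 1077.5 = 0.1691
  white: (550 − 538.75)² / 538.75 = 0.2349
χ² = 1.1370 + 0.1691 + 0.2349 = 1.541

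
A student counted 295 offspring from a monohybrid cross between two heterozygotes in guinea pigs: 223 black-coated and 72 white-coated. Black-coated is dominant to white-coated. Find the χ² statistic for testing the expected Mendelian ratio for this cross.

0.055

For a monohybrid cross between heterozygotes with complete dominance, the expected phenotypic ratio is 3:1.
Expected counts for N = 295 under a 3:1 ratio (total parts = 4):
  black-coated: 295 × 3/4 = 221.25
  white-coated: 295 × 1/4 = 73.75
χ² = Σ (O − E)² / E
  black-coated: (223 − 221.25)² / 221.25 = 0.0138
  white-coated: (72 − 73.75)² / 73.75 = 0.0415
χ² = 0.0138 + 0.0415 = 0.0553 ≈ 0.055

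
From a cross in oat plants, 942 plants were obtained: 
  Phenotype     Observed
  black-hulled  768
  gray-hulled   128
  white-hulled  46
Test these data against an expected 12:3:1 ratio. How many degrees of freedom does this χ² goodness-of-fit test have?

A goodness-of-fit test with 3 phenotype classes has df = 3 − 1 = 2.

2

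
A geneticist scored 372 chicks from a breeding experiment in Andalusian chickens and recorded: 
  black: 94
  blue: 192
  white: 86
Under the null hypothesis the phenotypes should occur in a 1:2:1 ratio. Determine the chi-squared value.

Under the 1:2:1 hypothesis (Σ ratio = 4, N = 372):
  black: 372 × 1/4 = 93
  blue: 372 × 2/4 = 186
  white: 372 × 1/4 = 93
χ² = Σ (O − E)² / E
  black: (94 − 93)² / 93 = 0.0108
  blue: (192 − 186)² / 186 = 0.1935
  white: (86 − 93)² / 93 = 0.5269
χ² = 0.0108 + 0.1935 + 0.5269 = 0.7312 ≈ 0.731

0.731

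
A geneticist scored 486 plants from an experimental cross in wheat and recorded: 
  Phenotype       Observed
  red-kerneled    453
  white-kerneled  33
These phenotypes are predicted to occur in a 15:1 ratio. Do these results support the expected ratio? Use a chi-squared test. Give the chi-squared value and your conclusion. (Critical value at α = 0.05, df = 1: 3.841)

0.242; consistent

The 15:1 ratio has 16 parts, so with N = 486 the expected counts are:
  red-kerneled: 486 × 15/16 = 455.625
  white-kerneled: 486 × 1/16 = 30.375
χ² = Σ (O − E)² / E
  red-kerneled: (453 − 455.625)² / 455.625 = 0.0151
  white-kerneled: (33 − 30.375)² / 30.375 = 0.2269
χ² = 0.0151 + 0.2269 = 0.242
Degrees of freedom = 2 − 1 = 1; critical value at α = 0.05 is 3.841.
Since 0.242 < 3.841, we fail to reject the null hypothesis — the data are consistent with the 15:1 ratio.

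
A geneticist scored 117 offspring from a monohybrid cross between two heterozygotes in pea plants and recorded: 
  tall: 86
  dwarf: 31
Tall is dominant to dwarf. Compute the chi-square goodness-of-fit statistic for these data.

For a monohybrid cross between heterozygotes with complete dominance, the expected phenotypic ratio is 3:1.
The 3:1 ratio has 4 parts, so with N = 117 the expected counts are:
  tall: 117 × 3/4 = 87.75
  dwarf: 117 × 1/4 = 29.25
χ² = Σ (O − E)² / E
  tall: (86 − 87.75)² / 87.75 = 0.0349
  dwarf: (31 − 29.25)² / 29.25 = 0.1047
χ² = 0.0349 + 0.1047 = 0.1396 ≈ 0.140

0.140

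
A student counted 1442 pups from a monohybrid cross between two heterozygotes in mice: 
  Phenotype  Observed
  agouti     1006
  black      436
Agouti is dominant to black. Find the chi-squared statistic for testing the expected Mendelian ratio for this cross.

For a monohybrid cross between heterozygotes with complete dominance, the expected phenotypic ratio is 3:1.
Under the 3:1 hypothesis (Σ ratio = 4, N = 1442):
  agouti: 1442 × 3/4 = 1081.5
  black: 1442 × 1/4 = 360.5
χ² = Σ (O − E)² / E
  agouti: (1006 − 1081.5)² / 1081.5 = 5.2707
  black: (436 − 360.5)² / 360.5 = 15.8121
χ² = 5.2707 + 15.8121 = 21.0828 ≈ 21.083

21.083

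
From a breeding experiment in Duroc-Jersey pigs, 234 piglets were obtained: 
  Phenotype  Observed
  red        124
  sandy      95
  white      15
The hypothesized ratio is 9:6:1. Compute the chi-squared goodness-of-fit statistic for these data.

The 9:6:1 ratio has 16 parts, so with N = 234 the expected counts are:
  red: 234 × 9/16 = 131.625
  sandy: 234 × 6/16 = 87.75
  white: 234 × 1/16 = 14.625
χ² = Σ (O − E)² / E
  red: (124 − 131.625)² / 131.625 = 0.4417
  sandy: (95 − 87.75)² / 87.75 = 0.5990
  white: (15 − 14.625)² / 14.625 = 0.0096
χ² = 0.4417 + 0.5990 + 0.0096 = 1.0503 ≈ 1.050

1.050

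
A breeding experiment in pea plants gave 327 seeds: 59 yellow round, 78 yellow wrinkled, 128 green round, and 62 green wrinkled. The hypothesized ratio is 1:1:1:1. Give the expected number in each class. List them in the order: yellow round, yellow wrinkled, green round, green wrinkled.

81.75, 81.75, 81.75, 81.75

Under the 1:1:1:1 hypothesis (Σ ratio = 4, N = 327):
  yellow round: 327 × 1/4 = 81.75
  yellow wrinkled: 327 × 1/4 = 81.75
  green round: 327 × 1/4 = 81.75
  green wrinkled: 327 × 1/4 = 81.75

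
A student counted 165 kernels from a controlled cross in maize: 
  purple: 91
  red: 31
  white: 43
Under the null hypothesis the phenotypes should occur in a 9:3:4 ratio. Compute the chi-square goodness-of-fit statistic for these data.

The 9:3:4 ratio has 16 parts, so with N = 165 the expected counts are:
  purple: 165 × 9/16 = 92.8125
  red: 165 × 3/16 = 30.9375
  white: 165 × 4/16 = 41.25
χ² = Σ (O − E)² / E
  purple: (91 − 92.8125)² / 92.8125 = 0.0354
  red: (31 − 30.9375)² / 30.9375 = 0.0001
  white: (43 − 41.25)² / 41.25 = 0.0742
χ² = 0.0354 + 0.0001 + 0.0742 = 0.1097 ≈ 0.110

0.110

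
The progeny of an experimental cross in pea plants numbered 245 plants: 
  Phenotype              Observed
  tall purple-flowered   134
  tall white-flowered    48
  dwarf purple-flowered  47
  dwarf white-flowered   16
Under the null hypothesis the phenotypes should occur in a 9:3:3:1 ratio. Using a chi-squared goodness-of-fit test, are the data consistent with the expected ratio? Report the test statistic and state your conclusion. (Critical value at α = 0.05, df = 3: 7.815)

0.254; consistent

The 9:3:3:1 ratio has 16 parts, so with N = 245 the expected counts are:
  tall purple-flowered: 245 × 9/16 = 137.8125
  tall white-flowered: 245 × 3/16 = 45.9375
  dwarf purple-flowered: 245 × 3/16 = 45.9375
  dwarf white-flowered: 245 × 1/16 = 15.3125
χ² = Σ (O − E)² / E
  tall purple-flowered: (134 − 137.8125)² / 137.8125 = 0.1055
  tall white-flowered: (48 − 45.9375)² / 45.9375 = 0.0926
  dwarf purple-flowered: (47 − 45.9375)² / 45.9375 = 0.0246
  dwarf white-flowered: (16 − 15.3125)² / 15.3125 = 0.0309
χ² = 0.1055 + 0.0926 + 0.0246 + 0.0309 = 0.2536 ≈ 0.254
Degrees of freedom = 4 − 1 = 3; critical value at α = 0.05 is 7.815.
Since 0.254 < 7.815, we fail to reject the null hypothesis — the data are consistent with the 9:3:3:1 ratio.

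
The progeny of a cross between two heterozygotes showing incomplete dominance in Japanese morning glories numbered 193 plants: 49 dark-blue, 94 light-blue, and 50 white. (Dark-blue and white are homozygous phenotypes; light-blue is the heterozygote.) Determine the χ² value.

0.140

With incomplete dominance, a heterozygote × heterozygote cross gives a 1:2:1 phenotypic ratio.
Total ratio parts = 4. Expected numbers out of 193:
  dark-blue: 193 × 1/4 = 48.25
  light-blue: 193 × 2/4 = 96.5
  white: 193 × 1/4 = 48.25
χ² = Σ (O − E)² / E
  dark-blue: (49 − 48.25)² / 48.25 = 0.0117
  light-blue: (94 − 96.5)² / 96.5 = 0.0648
  white: (50 − 48.25)² / 48.25 = 0.0635
χ² = 0.0117 + 0.0648 + 0.0635 = 0.140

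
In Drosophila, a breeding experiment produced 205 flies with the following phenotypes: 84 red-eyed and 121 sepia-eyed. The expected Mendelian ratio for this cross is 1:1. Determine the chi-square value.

6.678

The 1:1 ratio has 2 parts, so with N = 205 the expected counts are:
  red-eyed: 205 × 1/2 = 102.5
  sepia-eyed: 205 × 1/2 = 102.5
χ² = Σ (O − E)² / E
  red-eyed: (84 − 102.5)² / 102.5 = 3.3390
  sepia-eyed: (121 − 102.5)² / 102.5 = 3.3390
χ² = 3.3390 + 3.3390 = 6.678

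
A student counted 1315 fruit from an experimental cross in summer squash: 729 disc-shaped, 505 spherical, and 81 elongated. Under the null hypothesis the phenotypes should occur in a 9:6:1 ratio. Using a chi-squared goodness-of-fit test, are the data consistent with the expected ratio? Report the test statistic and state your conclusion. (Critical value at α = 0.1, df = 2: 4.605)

0.458; consistent

Total ratio parts = 16. Expected numbers out of 1315:
  disc-shaped: 1315 × 9/16 = 739.6875
  spherical: 1315 × 6/16 = 493.125
  elongated: 1315 × 1/16 = 82.1875
χ² = Σ (O − E)² / E
  disc-shaped: (729 − 739.6875)² / 739.6875 = 0.1544
  spherical: (505 − 493.125)² / 493.125 = 0.2860
  elongated: (81 − 82.1875)² / 82.1875 = 0.0172
χ² = 0.1544 + 0.2860 + 0.0172 = 0.4576 ≈ 0.458
Degrees of freedom = 3 − 1 = 2; critical value at α = 0.1 is 4.605.
Since 0.458 < 4.605, we fail to reject the null hypothesis — the data are consistent with the 9:6:1 ratio.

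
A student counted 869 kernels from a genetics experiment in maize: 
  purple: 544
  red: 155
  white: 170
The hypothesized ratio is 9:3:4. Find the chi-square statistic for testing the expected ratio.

16.894

The 9:3:4 ratio has 16 parts, so with N = 869 the expected counts are:
  purple: 869 × 9/16 = 488.8125
  red: 869 × 3/16 = 162.9375
  white: 869 × 4/16 = 217.25
χ² = Σ (O − E)² / E
  purple: (544 − 488.8125)² / 488.8125 = 6.2307
  red: (155 − 162.9375)² / 162.9375 = 0.3867
  white: (170 − 217.25)² / 217.25 = 10.2765
χ² = 6.2307 + 0.3867 + 10.2765 = 16.8939 ≈ 16.894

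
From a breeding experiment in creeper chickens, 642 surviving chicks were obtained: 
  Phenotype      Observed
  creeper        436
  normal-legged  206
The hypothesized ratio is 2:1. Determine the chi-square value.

Under the 2:1 hypothesis (Σ ratio = 3, N = 642):
  creeper: 642 × 2/3 = 428
  normal-legged: 642 × 1/3 = 214
χ² = Σ (O − E)² / E
  creeper: (436 − 428)² / 428 = 0.1495
  normal-legged: (206 − 214)² / 214 = 0.2991
χ² = 0.1495 + 0.2991 = 0.4486 ≈ 0.449

0.449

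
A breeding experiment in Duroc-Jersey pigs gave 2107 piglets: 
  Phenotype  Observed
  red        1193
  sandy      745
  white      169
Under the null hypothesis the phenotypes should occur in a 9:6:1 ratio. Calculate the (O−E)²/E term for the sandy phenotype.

Under the 9:6:1 hypothesis (Σ ratio = 16, N = 2107):
  red: 2107 × 9/16 = 1185.1875
  sandy: 2107 × 6/16 = 790.125
  white: 2107 × 1/16 = 131.6875
Contribution of sandy: (745 − 790.125)² / 790.125 = 2.5771

2.577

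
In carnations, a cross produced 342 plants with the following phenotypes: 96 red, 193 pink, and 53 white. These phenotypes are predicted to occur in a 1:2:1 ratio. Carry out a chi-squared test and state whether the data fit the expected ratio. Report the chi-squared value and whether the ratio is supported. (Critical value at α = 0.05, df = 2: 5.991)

16.474; not consistent

The 1:2:1 ratio has 4 parts, so with N = 342 the expected counts are:
  red: 342 × 1/4 = 85.5
  pink: 342 × 2/4 = 171
  white: 342 × 1/4 = 85.5
χ² = Σ (O − E)² / E
  red: (96 − 85.5)² / 85.5 = 1.2895
  pink: (193 − 171)² / 171 = 2.8304
  white: (53 − 85.5)² / 85.5 = 12.3538
χ² = 1.2895 + 2.8304 + 12.3538 = 16.4737 ≈ 16.474
Degrees of freedom = 3 − 1 = 2; critical value at α = 0.05 is 5.991.
Since 16.474 > 5.991, we reject the null hypothesis — the data do not fit the 1:2:1 ratio.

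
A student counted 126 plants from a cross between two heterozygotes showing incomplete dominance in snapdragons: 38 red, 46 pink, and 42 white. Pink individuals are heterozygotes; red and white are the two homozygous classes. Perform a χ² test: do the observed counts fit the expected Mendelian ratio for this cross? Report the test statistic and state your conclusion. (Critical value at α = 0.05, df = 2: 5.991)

With incomplete dominance, a heterozygote × heterozygote cross gives a 1:2:1 phenotypic ratio.
The 1:2:1 ratio has 4 parts, so with N = 126 the expected counts are:
  red: 126 × 1/4 = 31.5
  pink: 126 × 2/4 = 63
  white: 126 × 1/4 = 31.5
χ² = Σ (O − E)² / E
  red: (38 − 31.5)² / 31.5 = 1.3413
  pink: (46 − 63)² / 63 = 4.5873
  white: (42 − 31.5)² / 31.5 = 3.5000
χ² = 1.3413 + 4.5873 + 3.5000 = 9.4286 ≈ 9.429
Degrees of freedom = 3 − 1 = 2; critical value at α = 0.05 is 5.991.
Since 9.429 > 5.991, we reject the null hypothesis — the data do not fit the 1:2:1 ratio.

9.429; not consistent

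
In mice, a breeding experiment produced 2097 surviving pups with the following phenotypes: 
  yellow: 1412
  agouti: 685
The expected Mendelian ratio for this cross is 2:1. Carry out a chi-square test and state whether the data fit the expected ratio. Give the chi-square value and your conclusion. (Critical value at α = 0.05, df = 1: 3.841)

The 2:1 ratio has 3 parts, so with N = 2097 the expected counts are:
  yellow: 2097 × 2/3 = 1398
  agouti: 2097 × 1/3 = 699
χ² = Σ (O − E)² / E
  yellow: (1412 − 1398)² / 1398 = 0.1402
  agouti: (685 − 699)² / 699 = 0.2804
χ² = 0.1402 + 0.2804 = 0.4206 ≈ 0.421
Degrees of freedom = 2 − 1 = 1; critical value at α = 0.05 is 3.841.
Since 0.421 < 3.841, we fail to reject the null hypothesis — the data are consistent with the 2:1 ratio.

0.421; consistent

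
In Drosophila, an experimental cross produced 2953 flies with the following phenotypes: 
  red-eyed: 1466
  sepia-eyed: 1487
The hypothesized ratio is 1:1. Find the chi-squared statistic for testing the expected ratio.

0.149

Under the 1:1 hypothesis (Σ ratio = 2, N = 2953):
  red-eyed: 2953 × 1/2 = 1476.5
  sepia-eyed: 2953 × 1/2 = 1476.5
χ² = Σ (O − E)² / E
  red-eyed: (1466 − 1476.5)² / 1476.5 = 0.0747
  sepia-eyed: (1487 − 1476.5)² / 1476.5 = 0.0747
χ² = 0.0747 + 0.0747 = 0.1494 ≈ 0.149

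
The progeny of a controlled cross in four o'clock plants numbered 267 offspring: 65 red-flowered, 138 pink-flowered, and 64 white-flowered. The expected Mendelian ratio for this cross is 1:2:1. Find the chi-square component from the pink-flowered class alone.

Expected counts for N = 267 under a 1:2:1 ratio (total parts = 4):
  red-flowered: 267 × 1/4 = 66.75
  pink-flowered: 267 × 2/4 = 133.5
  white-flowered: 267 × 1/4 = 66.75
Contribution of pink-flowered: (138 − 133.5)² / 133.5 = 0.1517

0.152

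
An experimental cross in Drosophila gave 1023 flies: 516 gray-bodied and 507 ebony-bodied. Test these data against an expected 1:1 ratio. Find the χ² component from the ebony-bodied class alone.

0.040

Under the 1:1 hypothesis (Σ ratio = 2, N = 1023):
  gray-bodied: 1023 × 1/2 = 511.5
  ebony-bodied: 1023 × 1/2 = 511.5
Contribution of ebony-bodied: (507 − 511.5)² / 511.5 = 0.0396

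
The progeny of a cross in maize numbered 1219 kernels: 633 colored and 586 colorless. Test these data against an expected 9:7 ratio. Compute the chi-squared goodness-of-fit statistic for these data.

9.254

Under the 9:7 hypothesis (Σ ratio = 16, N = 1219):
  colored: 1219 × 9/16 = 685.6875
  colorless: 1219 × 7/16 = 533.3125
χ² = Σ (O − E)² / E
  colored: (633 − 685.6875)² / 685.6875 = 4.0485
  colorless: (586 − 533.3125)² / 533.3125 = 5.2052
χ² = 4.0485 + 5.2052 = 9.2537 ≈ 9.254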